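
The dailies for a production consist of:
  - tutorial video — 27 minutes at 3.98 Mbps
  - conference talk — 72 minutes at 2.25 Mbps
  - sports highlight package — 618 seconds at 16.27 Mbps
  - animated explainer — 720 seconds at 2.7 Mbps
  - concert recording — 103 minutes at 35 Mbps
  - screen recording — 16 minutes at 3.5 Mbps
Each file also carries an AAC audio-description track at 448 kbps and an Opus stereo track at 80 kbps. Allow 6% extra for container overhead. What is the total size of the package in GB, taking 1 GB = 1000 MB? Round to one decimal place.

33.8 GB

Audio total: 448 + 80 = 528 kbps = 0.528 Mbps.
tutorial video: 4.508 Mbps × 1620 s × 1.06 = 7741.1 Mb
conference talk: 2.778 Mbps × 4320 s × 1.06 = 12721.0 Mb
sports highlight package: 16.798 Mbps × 618 s × 1.06 = 11004.0 Mb
animated explainer: 3.228 Mbps × 720 s × 1.06 = 2463.6 Mb
concert recording: 35.528 Mbps × 6180 s × 1.06 = 232736.8 Mb
screen recording: 4.028 Mbps × 960 s × 1.06 = 4098.9 Mb
Total: 270765.5 Mb = 33845.7 MB.
= 33.85 GB.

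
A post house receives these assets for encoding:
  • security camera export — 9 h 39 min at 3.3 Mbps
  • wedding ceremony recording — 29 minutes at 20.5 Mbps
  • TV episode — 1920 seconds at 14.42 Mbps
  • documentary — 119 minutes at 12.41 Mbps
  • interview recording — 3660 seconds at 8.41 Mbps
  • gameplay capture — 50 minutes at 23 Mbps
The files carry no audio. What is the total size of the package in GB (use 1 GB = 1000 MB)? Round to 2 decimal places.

security camera export: 3.300 Mbps × 34740 s = 114642.0 Mb
wedding ceremony recording: 20.500 Mbps × 1740 s = 35670.0 Mb
TV episode: 14.420 Mbps × 1920 s = 27686.4 Mb
documentary: 12.410 Mbps × 7140 s = 88607.4 Mb
interview recording: 8.410 Mbps × 3660 s = 30780.6 Mb
gameplay capture: 23.000 Mbps × 3000 s = 69000.0 Mb
Total: 366386.4 Mb = 45798.3 MB.
= 45.80 GB.

45.80 GB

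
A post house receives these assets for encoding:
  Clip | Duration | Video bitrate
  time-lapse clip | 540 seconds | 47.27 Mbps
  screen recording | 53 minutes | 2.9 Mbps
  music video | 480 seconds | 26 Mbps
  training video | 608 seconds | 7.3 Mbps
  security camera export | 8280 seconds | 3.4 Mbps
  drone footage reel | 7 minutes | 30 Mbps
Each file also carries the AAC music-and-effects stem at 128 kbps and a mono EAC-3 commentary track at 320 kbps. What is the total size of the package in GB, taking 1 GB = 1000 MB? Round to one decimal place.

Audio total: 128 + 320 = 448 kbps = 0.448 Mbps.
time-lapse clip: 47.718 Mbps × 540 s = 25767.7 Mb
screen recording: 3.348 Mbps × 3180 s = 10646.6 Mb
music video: 26.448 Mbps × 480 s = 12695.0 Mb
training video: 7.748 Mbps × 608 s = 4710.8 Mb
security camera export: 3.848 Mbps × 8280 s = 31861.4 Mb
drone footage reel: 30.448 Mbps × 420 s = 12788.2 Mb
Total: 98469.8 Mb = 12308.7 MB.
= 12.31 GB.

12.3 GB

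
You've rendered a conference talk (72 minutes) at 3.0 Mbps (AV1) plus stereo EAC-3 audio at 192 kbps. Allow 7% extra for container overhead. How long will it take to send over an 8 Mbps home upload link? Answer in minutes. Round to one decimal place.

30.7 minutes

72 min = 4320 s
Audio: 192 kbps = 0.192 Mbps.
Total bitrate: 3.192 Mbps.
File: 3.192 Mbps × 4320 s = 13789.4 Mb.
With 7% container overhead: ×1.07. → 14754.7 Mb.
At 8 Mbps: 14754.7 / 8 = 1844.3 s ≈ 30.7 minutes.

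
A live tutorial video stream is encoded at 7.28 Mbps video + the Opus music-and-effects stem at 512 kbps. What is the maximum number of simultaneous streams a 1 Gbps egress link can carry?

128

Audio: 512 kbps = 0.512 Mbps.
Per-viewer media rate: 7.792 Mbps.
1 Gbps = 1,000 Mbps; 1,000 / 7.792 = 128.34 → 128 viewers.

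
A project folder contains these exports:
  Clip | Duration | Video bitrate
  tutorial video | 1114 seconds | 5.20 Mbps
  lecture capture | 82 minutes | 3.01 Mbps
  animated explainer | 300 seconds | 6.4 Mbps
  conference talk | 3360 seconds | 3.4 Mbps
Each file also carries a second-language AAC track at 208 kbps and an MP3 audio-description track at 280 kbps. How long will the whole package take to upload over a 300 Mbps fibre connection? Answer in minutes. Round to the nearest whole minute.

Audio total: 208 + 280 = 488 kbps = 0.488 Mbps.
tutorial video: 5.688 Mbps × 1114 s = 6336.4 Mb
lecture capture: 3.498 Mbps × 4920 s = 17210.2 Mb
animated explainer: 6.888 Mbps × 300 s = 2066.4 Mb
conference talk: 3.888 Mbps × 3360 s = 13063.7 Mb
Total: 38676.7 Mb = 4834.6 MB.
At 300 Mbps: 38676.7 / 300 = 129 s ≈ 2.15 minutes.

2 minutes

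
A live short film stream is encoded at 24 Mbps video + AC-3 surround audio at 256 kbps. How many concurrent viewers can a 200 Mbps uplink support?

8

Audio: 256 kbps = 0.256 Mbps.
Per-viewer media rate: 24.256 Mbps.
200 Mbps = 200.0 Mbps; 200.0 / 24.256 = 8.25 → 8 viewers.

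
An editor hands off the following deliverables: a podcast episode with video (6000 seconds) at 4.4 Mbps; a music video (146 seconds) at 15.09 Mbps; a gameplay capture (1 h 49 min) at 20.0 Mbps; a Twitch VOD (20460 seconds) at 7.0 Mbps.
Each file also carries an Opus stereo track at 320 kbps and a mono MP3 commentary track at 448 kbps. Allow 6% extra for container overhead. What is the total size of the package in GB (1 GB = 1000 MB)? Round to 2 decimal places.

Audio total: 320 + 448 = 768 kbps = 0.768 Mbps.
podcast episode with video: 5.168 Mbps × 6000 s × 1.06 = 32868.5 Mb
music video: 15.858 Mbps × 146 s × 1.06 = 2454.2 Mb
gameplay capture: 20.768 Mbps × 6540 s × 1.06 = 143972.1 Mb
Twitch VOD: 7.768 Mbps × 20460 s × 1.06 = 168469.3 Mb
Total: 347764.0 Mb = 43470.5 MB.
= 43.47 GB.

43.47 GB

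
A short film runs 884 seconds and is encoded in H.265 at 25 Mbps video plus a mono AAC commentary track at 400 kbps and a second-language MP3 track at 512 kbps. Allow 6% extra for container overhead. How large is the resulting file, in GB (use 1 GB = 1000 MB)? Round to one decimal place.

Audio total: 400 + 512 = 912 kbps = 0.912 Mbps.
Total bitrate: 25 + 0.912 = 25.912 Mbps.
Stream data: 25.912 Mbps × 884 s = 22906.2 Mb.
With 6% container overhead: ×1.06.
24,281 Mb ÷ 8 = 3,035 MB → 3.035 GB.

3.0 GB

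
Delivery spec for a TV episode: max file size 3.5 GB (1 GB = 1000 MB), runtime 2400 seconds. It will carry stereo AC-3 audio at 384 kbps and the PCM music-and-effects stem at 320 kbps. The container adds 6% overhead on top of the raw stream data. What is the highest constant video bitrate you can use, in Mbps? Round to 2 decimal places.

10.30 Mbps

Budget: 3.5 GB = 28000.0 Mb.
Stream payload after overhead: 28000.0 / 1.06 = 26415.1 Mb.
Total bitrate budget: 26415.1 Mb / 2400 s = 11.006 Mbps.
Audio total: 384 + 320 = 704 kbps = 0.704 Mbps.
Video: 11.006 − 0.704 = 10.302 Mbps.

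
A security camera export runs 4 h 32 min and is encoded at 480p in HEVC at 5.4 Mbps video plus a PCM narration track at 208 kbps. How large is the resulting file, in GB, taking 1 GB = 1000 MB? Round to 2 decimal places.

11.44 GB

4 h 32 min = 272 min = 16320 s
Audio: 208 kbps = 0.208 Mbps.
Total bitrate: 5.4 + 0.208 = 5.608 Mbps.
Stream data: 5.608 Mbps × 16320 s = 91522.6 Mb.
91,523 Mb ÷ 8 = 11,440 MB → 11.44 GB.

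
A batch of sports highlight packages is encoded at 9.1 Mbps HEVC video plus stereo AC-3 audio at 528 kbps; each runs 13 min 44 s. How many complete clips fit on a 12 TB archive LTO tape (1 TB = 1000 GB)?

13 min 44 s = 824 s
Audio: 528 kbps = 0.528 Mbps.
Total bitrate: 9.628 Mbps.
Per item: 9.628 Mbps × 824 s = 7,933 Mb = 991.7 MB.
Capacity: 12 TB = 96,000,000 Mb; 12100.63 items → 12100 complete.

12100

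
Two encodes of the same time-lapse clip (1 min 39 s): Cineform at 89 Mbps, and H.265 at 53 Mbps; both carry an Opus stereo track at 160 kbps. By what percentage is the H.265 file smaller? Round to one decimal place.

1 min 39 s = 99 s
Audio: 160 kbps = 0.160 Mbps.
Cineform: 89.160 Mbps × 99 s = 8826.8 Mb = 1.028 GiB.
H.265: 53.160 Mbps × 99 s = 5262.8 Mb = 0.613 GiB.
Reduction: (1 − 0.613/1.028) × 100 = 40.38%.

40.4%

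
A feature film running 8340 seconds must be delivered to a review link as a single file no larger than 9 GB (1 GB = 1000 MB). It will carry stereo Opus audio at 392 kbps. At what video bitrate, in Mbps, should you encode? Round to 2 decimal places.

Budget: 9 GB = 72000.0 Mb.
Total bitrate budget: 72000.0 Mb / 8340 s = 8.633 Mbps.
Audio: 392 kbps = 0.392 Mbps.
Video: 8.633 − 0.392 = 8.241 Mbps.

8.24 Mbps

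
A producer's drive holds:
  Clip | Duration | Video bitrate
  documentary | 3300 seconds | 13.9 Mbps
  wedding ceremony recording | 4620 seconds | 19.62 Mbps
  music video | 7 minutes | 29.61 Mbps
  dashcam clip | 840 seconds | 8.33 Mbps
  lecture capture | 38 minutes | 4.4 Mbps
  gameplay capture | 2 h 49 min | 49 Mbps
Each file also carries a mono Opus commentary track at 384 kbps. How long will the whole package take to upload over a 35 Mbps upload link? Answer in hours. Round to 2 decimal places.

Audio: 384 kbps = 0.384 Mbps.
documentary: 14.284 Mbps × 3300 s = 47137.2 Mb
wedding ceremony recording: 20.004 Mbps × 4620 s = 92418.5 Mb
music video: 29.994 Mbps × 420 s = 12597.5 Mb
dashcam clip: 8.714 Mbps × 840 s = 7319.8 Mb
lecture capture: 4.784 Mbps × 2280 s = 10907.5 Mb
gameplay capture: 49.384 Mbps × 10140 s = 500753.8 Mb
Total: 671134.2 Mb = 83891.8 MB.
At 35 Mbps: 671134.2 / 35 = 19175 s ≈ 5.33 hours.

5.33 hours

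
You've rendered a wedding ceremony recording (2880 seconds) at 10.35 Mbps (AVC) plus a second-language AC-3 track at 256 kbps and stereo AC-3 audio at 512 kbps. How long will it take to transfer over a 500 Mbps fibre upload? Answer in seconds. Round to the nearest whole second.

Audio total: 256 + 512 = 768 kbps = 0.768 Mbps.
Total bitrate: 11.118 Mbps.
File: 11.118 Mbps × 2880 s = 32019.8 Mb.
At 500 Mbps: 32019.8 / 500 = 64.0 s ≈ 64 seconds.

64 seconds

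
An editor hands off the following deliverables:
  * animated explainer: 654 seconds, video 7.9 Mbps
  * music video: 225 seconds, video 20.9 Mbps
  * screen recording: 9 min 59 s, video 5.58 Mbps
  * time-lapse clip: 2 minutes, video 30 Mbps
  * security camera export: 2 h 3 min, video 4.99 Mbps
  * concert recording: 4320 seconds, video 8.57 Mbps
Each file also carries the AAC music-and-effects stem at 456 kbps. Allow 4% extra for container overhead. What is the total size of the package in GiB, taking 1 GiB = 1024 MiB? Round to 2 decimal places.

11.71 GiB

Audio: 456 kbps = 0.456 Mbps.
animated explainer: 8.356 Mbps × 654 s × 1.04 = 5683.4 Mb
music video: 21.356 Mbps × 225 s × 1.04 = 4997.3 Mb
screen recording: 6.036 Mbps × 599 s × 1.04 = 3760.2 Mb
time-lapse clip: 30.456 Mbps × 120 s × 1.04 = 3800.9 Mb
security camera export: 5.446 Mbps × 7380 s × 1.04 = 41799.1 Mb
concert recording: 9.026 Mbps × 4320 s × 1.04 = 40552.0 Mb
Total: 100593.0 Mb = 12574.1 MB.
= 11.71 GiB.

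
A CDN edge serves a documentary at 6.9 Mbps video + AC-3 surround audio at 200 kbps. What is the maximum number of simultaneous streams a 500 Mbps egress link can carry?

70

Audio: 200 kbps = 0.200 Mbps.
Per-viewer media rate: 7.100 Mbps.
500 Mbps = 500.0 Mbps; 500.0 / 7.100 = 70.42 → 70 viewers.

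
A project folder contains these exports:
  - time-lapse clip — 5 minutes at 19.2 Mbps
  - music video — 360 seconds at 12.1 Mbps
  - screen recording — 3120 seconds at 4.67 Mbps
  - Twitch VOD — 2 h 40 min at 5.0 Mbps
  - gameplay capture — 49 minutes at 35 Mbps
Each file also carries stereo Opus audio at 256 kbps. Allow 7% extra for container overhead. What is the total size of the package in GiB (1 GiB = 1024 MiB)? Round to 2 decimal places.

22.39 GiB

Audio: 256 kbps = 0.256 Mbps.
time-lapse clip: 19.456 Mbps × 300 s × 1.07 = 6245.4 Mb
music video: 12.356 Mbps × 360 s × 1.07 = 4759.5 Mb
screen recording: 4.926 Mbps × 3120 s × 1.07 = 16445.0 Mb
Twitch VOD: 5.256 Mbps × 9600 s × 1.07 = 53989.6 Mb
gameplay capture: 35.256 Mbps × 2940 s × 1.07 = 110908.3 Mb
Total: 192347.8 Mb = 24043.5 MB.
= 22.39 GiB.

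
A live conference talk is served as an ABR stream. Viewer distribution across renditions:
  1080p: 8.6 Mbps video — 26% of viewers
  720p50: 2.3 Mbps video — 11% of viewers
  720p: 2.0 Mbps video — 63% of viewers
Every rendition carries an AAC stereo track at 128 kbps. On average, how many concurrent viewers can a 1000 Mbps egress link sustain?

257

Audio: 128 kbps = 0.128 Mbps.
Average per-viewer bitrate: 0.26×8.728 + 0.11×2.428 + 0.63×2.128 = 3.877 Mbps.
1000 Mbps = 1,000 Mbps; 1,000 / 3.877 = 257.93 → 257.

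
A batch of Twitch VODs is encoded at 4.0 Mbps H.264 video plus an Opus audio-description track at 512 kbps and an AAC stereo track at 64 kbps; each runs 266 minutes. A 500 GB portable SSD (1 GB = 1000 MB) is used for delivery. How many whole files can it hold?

54

266 min = 15960 s
Audio total: 512 + 64 = 576 kbps = 0.576 Mbps.
Total bitrate: 4.576 Mbps.
Per item: 4.576 Mbps × 15960 s = 73,033 Mb = 9,129 MB.
Capacity: 500 GB = 4,000,000 Mb; 54.77 items → 54 complete.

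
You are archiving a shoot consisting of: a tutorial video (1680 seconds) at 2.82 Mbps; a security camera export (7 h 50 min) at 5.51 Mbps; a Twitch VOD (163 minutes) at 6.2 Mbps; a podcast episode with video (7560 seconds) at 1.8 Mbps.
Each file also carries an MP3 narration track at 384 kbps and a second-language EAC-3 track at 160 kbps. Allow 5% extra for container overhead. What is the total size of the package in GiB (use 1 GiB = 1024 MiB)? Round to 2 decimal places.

31.79 GiB

Audio total: 384 + 160 = 544 kbps = 0.544 Mbps.
tutorial video: 3.364 Mbps × 1680 s × 1.05 = 5934.1 Mb
security camera export: 6.054 Mbps × 28200 s × 1.05 = 179258.9 Mb
Twitch VOD: 6.744 Mbps × 9780 s × 1.05 = 69254.1 Mb
podcast episode with video: 2.344 Mbps × 7560 s × 1.05 = 18606.7 Mb
Total: 273053.8 Mb = 34131.7 MB.
= 31.79 GiB.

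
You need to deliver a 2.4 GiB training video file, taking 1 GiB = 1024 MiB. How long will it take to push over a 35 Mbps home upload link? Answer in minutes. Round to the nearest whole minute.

File: 2.4 GiB = 20615.8 Mb.
At 35 Mbps: 20615.8 / 35 = 589.0 s ≈ 9.82 minutes.

10 minutes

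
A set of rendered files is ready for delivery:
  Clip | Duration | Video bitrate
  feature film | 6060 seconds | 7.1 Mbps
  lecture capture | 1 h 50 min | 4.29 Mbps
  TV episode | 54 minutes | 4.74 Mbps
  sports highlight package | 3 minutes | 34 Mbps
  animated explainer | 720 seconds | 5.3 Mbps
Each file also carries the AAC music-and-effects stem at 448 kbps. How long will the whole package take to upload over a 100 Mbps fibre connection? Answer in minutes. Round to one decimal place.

Audio: 448 kbps = 0.448 Mbps.
feature film: 7.548 Mbps × 6060 s = 45740.9 Mb
lecture capture: 4.738 Mbps × 6600 s = 31270.8 Mb
TV episode: 5.188 Mbps × 3240 s = 16809.1 Mb
sports highlight package: 34.448 Mbps × 180 s = 6200.6 Mb
animated explainer: 5.748 Mbps × 720 s = 4138.6 Mb
Total: 104160.0 Mb = 13020.0 MB.
At 100 Mbps: 104160.0 / 100 = 1042 s ≈ 17.4 minutes.

17.4 minutes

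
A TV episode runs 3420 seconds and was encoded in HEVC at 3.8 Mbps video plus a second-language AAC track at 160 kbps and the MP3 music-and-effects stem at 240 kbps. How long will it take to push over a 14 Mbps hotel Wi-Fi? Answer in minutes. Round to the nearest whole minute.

Audio total: 160 + 240 = 400 kbps = 0.400 Mbps.
Total bitrate: 4.200 Mbps.
File: 4.200 Mbps × 3420 s = 14364.0 Mb.
At 14 Mbps: 14364.0 / 14 = 1026.0 s ≈ 17.1 minutes.

17 minutes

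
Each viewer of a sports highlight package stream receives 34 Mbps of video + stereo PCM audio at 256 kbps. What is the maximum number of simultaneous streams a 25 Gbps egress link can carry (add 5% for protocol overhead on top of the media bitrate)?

695

Audio: 256 kbps = 0.256 Mbps.
Per-viewer media rate: 34.256 Mbps.
On the wire with 5% overhead: 35.969 Mbps.
25 Gbps = 25,000 Mbps; 25,000 / 35.969 = 695.05 → 695 viewers.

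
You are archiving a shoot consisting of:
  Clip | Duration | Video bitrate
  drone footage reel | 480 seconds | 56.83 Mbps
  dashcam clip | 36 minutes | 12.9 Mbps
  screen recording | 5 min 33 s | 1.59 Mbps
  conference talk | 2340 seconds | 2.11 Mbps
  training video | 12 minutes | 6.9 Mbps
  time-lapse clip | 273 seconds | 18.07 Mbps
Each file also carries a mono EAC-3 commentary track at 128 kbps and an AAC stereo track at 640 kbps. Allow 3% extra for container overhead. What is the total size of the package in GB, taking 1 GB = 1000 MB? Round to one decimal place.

9.7 GB

Audio total: 128 + 640 = 768 kbps = 0.768 Mbps.
drone footage reel: 57.598 Mbps × 480 s × 1.03 = 28476.5 Mb
dashcam clip: 13.668 Mbps × 2160 s × 1.03 = 30408.6 Mb
screen recording: 2.358 Mbps × 333 s × 1.03 = 808.8 Mb
conference talk: 2.878 Mbps × 2340 s × 1.03 = 6936.6 Mb
training video: 7.668 Mbps × 720 s × 1.03 = 5686.6 Mb
time-lapse clip: 18.838 Mbps × 273 s × 1.03 = 5297.1 Mb
Total: 77614.0 Mb = 9701.7 MB.
= 9.702 GB.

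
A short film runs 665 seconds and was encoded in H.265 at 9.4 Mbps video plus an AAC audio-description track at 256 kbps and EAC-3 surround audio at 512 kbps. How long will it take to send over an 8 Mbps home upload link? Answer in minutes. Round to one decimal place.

14.1 minutes

Audio total: 256 + 512 = 768 kbps = 0.768 Mbps.
Total bitrate: 10.168 Mbps.
File: 10.168 Mbps × 665 s = 6761.7 Mb.
At 8 Mbps: 6761.7 / 8 = 845.2 s ≈ 14.1 minutes.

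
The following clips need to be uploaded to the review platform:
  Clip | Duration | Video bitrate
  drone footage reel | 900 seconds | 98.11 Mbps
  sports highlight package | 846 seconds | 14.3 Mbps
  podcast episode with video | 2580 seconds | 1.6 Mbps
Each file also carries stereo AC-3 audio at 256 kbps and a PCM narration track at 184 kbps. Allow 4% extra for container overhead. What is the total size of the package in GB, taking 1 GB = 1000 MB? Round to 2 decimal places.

Audio total: 256 + 184 = 440 kbps = 0.440 Mbps.
drone footage reel: 98.550 Mbps × 900 s × 1.04 = 92242.8 Mb
sports highlight package: 14.740 Mbps × 846 s × 1.04 = 12968.8 Mb
podcast episode with video: 2.040 Mbps × 2580 s × 1.04 = 5473.7 Mb
Total: 110685.4 Mb = 13835.7 MB.
= 13.84 GB.

13.84 GB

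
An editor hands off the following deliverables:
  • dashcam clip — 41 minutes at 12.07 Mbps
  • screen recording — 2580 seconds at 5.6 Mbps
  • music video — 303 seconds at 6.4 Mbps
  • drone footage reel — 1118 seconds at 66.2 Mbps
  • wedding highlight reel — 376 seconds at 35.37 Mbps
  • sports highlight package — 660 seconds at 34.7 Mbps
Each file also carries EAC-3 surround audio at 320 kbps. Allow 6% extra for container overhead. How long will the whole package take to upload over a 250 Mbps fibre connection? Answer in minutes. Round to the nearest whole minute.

11 minutes

Audio: 320 kbps = 0.320 Mbps.
dashcam clip: 12.390 Mbps × 2460 s × 1.06 = 32308.2 Mb
screen recording: 5.920 Mbps × 2580 s × 1.06 = 16190.0 Mb
music video: 6.720 Mbps × 303 s × 1.06 = 2158.3 Mb
drone footage reel: 66.520 Mbps × 1118 s × 1.06 = 78831.5 Mb
wedding highlight reel: 35.690 Mbps × 376 s × 1.06 = 14224.6 Mb
sports highlight package: 35.020 Mbps × 660 s × 1.06 = 24500.0 Mb
Total: 168212.6 Mb = 21026.6 MB.
At 250 Mbps: 168212.6 / 250 = 673 s ≈ 11.2 minutes.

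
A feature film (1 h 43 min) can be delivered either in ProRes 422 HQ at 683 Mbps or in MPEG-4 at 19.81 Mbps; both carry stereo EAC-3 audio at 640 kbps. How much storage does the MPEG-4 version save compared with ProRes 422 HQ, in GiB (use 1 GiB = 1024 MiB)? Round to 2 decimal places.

477.13 GiB

1 h 43 min = 103 min = 6180 s
Audio: 640 kbps = 0.640 Mbps.
ProRes 422 HQ: 683.640 Mbps × 6180 s = 4224895.2 Mb = 491.843 GiB.
MPEG-4: 20.450 Mbps × 6180 s = 126381.0 Mb = 14.713 GiB.
Saving: 491.843 − 14.713 = 477.130 GiB.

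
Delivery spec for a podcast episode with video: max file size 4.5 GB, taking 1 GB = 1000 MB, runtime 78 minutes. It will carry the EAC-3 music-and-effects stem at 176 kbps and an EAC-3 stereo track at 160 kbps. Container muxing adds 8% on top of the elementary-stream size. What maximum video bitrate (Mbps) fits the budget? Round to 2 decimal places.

Budget: 4.5 GB = 36000.0 Mb.
Stream payload after overhead: 36000.0 / 1.08 = 33333.3 Mb.
78 min = 4680 s
Total bitrate budget: 33333.3 Mb / 4680 s = 7.123 Mbps.
Audio total: 176 + 160 = 336 kbps = 0.336 Mbps.
Video: 7.123 − 0.336 = 6.787 Mbps.

6.79 Mbps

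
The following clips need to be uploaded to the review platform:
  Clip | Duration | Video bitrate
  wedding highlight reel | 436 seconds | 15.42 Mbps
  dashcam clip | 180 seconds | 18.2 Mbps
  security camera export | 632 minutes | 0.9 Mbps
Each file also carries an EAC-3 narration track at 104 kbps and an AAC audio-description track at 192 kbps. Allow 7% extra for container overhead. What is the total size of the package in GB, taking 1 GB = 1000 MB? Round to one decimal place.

Audio total: 104 + 192 = 296 kbps = 0.296 Mbps.
wedding highlight reel: 15.716 Mbps × 436 s × 1.07 = 7331.8 Mb
dashcam clip: 18.496 Mbps × 180 s × 1.07 = 3562.3 Mb
security camera export: 1.196 Mbps × 37920 s × 1.07 = 48527.0 Mb
Total: 59421.1 Mb = 7427.6 MB.
= 7.428 GB.

7.4 GB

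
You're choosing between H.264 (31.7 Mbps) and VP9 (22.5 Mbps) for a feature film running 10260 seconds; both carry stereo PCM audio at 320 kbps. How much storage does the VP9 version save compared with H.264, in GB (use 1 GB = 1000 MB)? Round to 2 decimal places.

11.80 GB

Audio: 320 kbps = 0.320 Mbps.
H.264: 32.020 Mbps × 10260 s = 328525.2 Mb = 41.066 GB.
VP9: 22.820 Mbps × 10260 s = 234133.2 Mb = 29.267 GB.
Saving: 41.066 − 29.267 = 11.799 GB.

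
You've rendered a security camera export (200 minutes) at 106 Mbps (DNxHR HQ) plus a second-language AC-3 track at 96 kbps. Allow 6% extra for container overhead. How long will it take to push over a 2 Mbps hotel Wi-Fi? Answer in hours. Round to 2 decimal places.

200 min = 12000 s
Audio: 96 kbps = 0.096 Mbps.
Total bitrate: 106.096 Mbps.
File: 106.096 Mbps × 12000 s = 1273152.0 Mb.
With 6% container overhead: ×1.06. → 1349541.1 Mb.
At 2 Mbps: 1349541.1 / 2 = 674770.6 s ≈ 187 hours.

187.44 hours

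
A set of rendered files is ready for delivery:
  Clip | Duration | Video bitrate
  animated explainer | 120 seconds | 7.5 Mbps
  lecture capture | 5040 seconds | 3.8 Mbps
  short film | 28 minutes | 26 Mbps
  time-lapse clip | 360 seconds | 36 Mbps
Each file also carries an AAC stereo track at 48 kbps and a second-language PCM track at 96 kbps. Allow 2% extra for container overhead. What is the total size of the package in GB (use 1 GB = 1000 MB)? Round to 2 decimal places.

Audio total: 48 + 96 = 144 kbps = 0.144 Mbps.
animated explainer: 7.644 Mbps × 120 s × 1.02 = 935.6 Mb
lecture capture: 3.944 Mbps × 5040 s × 1.02 = 20275.3 Mb
short film: 26.144 Mbps × 1680 s × 1.02 = 44800.4 Mb
time-lapse clip: 36.144 Mbps × 360 s × 1.02 = 13272.1 Mb
Total: 79283.4 Mb = 9910.4 MB.
= 9.910 GB.

9.91 GB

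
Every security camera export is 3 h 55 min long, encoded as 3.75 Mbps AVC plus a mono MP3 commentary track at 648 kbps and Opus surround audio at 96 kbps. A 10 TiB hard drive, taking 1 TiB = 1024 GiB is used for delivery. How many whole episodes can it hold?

1388

3 h 55 min = 235 min = 14100 s
Audio total: 648 + 96 = 744 kbps = 0.744 Mbps.
Total bitrate: 4.494 Mbps.
Per item: 4.494 Mbps × 14100 s = 63,365 Mb = 7,921 MB.
Capacity: 10 TiB = 87,960,930 Mb; 1388.15 items → 1388 complete.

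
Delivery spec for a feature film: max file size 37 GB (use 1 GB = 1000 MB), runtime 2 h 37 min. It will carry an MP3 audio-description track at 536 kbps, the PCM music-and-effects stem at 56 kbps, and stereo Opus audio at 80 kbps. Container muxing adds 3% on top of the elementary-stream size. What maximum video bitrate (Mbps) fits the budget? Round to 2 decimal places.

Budget: 37 GB = 296000.0 Mb.
Stream payload after overhead: 296000.0 / 1.03 = 287378.6 Mb.
2 h 37 min = 157 min = 9420 s
Total bitrate budget: 287378.6 Mb / 9420 s = 30.507 Mbps.
Audio total: 536 + 56 + 80 = 672 kbps = 0.672 Mbps.
Video: 30.507 − 0.672 = 29.835 Mbps.

29.84 Mbps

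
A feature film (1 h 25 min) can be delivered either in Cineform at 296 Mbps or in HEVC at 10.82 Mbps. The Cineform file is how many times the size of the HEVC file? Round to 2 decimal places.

1 h 25 min = 85 min = 5100 s
Cineform: 296.000 Mbps × 5100 s = 1509600.0 Mb = 188.700 GB.
HEVC: 10.820 Mbps × 5100 s = 55182.0 Mb = 6.898 GB.
Ratio: 188.700 / 6.898 = 27.357.

27.36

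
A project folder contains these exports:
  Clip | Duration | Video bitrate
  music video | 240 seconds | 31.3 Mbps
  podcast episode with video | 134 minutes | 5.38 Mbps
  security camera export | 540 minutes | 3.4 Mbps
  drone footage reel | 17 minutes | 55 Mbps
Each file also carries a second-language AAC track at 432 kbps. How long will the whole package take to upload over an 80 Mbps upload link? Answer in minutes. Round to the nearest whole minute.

49 minutes

Audio: 432 kbps = 0.432 Mbps.
music video: 31.732 Mbps × 240 s = 7615.7 Mb
podcast episode with video: 5.812 Mbps × 8040 s = 46728.5 Mb
security camera export: 3.832 Mbps × 32400 s = 124156.8 Mb
drone footage reel: 55.432 Mbps × 1020 s = 56540.6 Mb
Total: 235041.6 Mb = 29380.2 MB.
At 80 Mbps: 235041.6 / 80 = 2938 s ≈ 49 minutes.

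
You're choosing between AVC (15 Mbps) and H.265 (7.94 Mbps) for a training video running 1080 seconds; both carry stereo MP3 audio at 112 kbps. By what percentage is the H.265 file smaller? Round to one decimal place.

Audio: 112 kbps = 0.112 Mbps.
AVC: 15.112 Mbps × 1080 s = 16321.0 Mb = 1.900 GiB.
H.265: 8.052 Mbps × 1080 s = 8696.2 Mb = 1.012 GiB.
Reduction: (1 − 1.012/1.900) × 100 = 46.72%.

46.7%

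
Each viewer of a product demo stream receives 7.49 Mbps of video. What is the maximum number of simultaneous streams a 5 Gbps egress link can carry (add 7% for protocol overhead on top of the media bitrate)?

On the wire with 7% overhead: 8.014 Mbps.
5 Gbps = 5,000 Mbps; 5,000 / 8.014 = 623.88 → 623 viewers.

623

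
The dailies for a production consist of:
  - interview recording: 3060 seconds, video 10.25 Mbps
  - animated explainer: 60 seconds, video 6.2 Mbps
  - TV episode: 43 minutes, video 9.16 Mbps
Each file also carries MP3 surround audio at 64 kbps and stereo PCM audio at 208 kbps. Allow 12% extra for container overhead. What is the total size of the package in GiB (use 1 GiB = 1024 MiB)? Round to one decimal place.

Audio total: 64 + 208 = 272 kbps = 0.272 Mbps.
interview recording: 10.522 Mbps × 3060 s × 1.12 = 36061.0 Mb
animated explainer: 6.472 Mbps × 60 s × 1.12 = 434.9 Mb
TV episode: 9.432 Mbps × 2580 s × 1.12 = 27254.7 Mb
Total: 63750.6 Mb = 7968.8 MB.
= 7.422 GiB.

7.4 GiB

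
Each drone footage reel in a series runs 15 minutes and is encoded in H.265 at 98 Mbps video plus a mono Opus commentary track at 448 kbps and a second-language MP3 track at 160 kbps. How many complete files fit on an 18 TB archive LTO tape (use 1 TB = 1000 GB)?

15 min = 900 s
Audio total: 448 + 160 = 608 kbps = 0.608 Mbps.
Total bitrate: 98.608 Mbps.
Per item: 98.608 Mbps × 900 s = 88,747 Mb = 11,093 MB.
Capacity: 18 TB = 144,000,000 Mb; 1622.59 items → 1622 complete.

1622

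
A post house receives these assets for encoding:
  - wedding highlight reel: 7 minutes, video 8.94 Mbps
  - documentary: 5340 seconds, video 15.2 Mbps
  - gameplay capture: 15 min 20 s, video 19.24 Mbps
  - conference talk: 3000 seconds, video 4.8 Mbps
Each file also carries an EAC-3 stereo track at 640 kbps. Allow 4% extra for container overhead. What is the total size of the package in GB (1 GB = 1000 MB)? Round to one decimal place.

16.0 GB

Audio: 640 kbps = 0.640 Mbps.
wedding highlight reel: 9.580 Mbps × 420 s × 1.04 = 4184.5 Mb
documentary: 15.840 Mbps × 5340 s × 1.04 = 87969.0 Mb
gameplay capture: 19.880 Mbps × 920 s × 1.04 = 19021.2 Mb
conference talk: 5.440 Mbps × 3000 s × 1.04 = 16972.8 Mb
Total: 128147.6 Mb = 16018.4 MB.
= 16.02 GB.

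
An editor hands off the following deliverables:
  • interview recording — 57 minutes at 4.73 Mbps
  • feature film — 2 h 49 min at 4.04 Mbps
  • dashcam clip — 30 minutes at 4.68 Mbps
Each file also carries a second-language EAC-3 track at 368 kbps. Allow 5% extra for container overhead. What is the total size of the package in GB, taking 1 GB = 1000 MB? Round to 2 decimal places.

9.35 GB

Audio: 368 kbps = 0.368 Mbps.
interview recording: 5.098 Mbps × 3420 s × 1.05 = 18306.9 Mb
feature film: 4.408 Mbps × 10140 s × 1.05 = 46932.0 Mb
dashcam clip: 5.048 Mbps × 1800 s × 1.05 = 9540.7 Mb
Total: 74779.6 Mb = 9347.5 MB.
= 9.347 GB.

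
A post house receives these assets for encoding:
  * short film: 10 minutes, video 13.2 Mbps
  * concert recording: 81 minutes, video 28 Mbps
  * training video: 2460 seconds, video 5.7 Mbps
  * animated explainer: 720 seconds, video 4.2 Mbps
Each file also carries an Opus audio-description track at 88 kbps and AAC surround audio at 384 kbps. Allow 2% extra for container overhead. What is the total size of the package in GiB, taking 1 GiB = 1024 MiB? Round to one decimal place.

19.6 GiB

Audio total: 88 + 384 = 472 kbps = 0.472 Mbps.
short film: 13.672 Mbps × 600 s × 1.02 = 8367.3 Mb
concert recording: 28.472 Mbps × 4860 s × 1.02 = 141141.4 Mb
training video: 6.172 Mbps × 2460 s × 1.02 = 15486.8 Mb
animated explainer: 4.672 Mbps × 720 s × 1.02 = 3431.1 Mb
Total: 168426.6 Mb = 21053.3 MB.
= 19.61 GiB.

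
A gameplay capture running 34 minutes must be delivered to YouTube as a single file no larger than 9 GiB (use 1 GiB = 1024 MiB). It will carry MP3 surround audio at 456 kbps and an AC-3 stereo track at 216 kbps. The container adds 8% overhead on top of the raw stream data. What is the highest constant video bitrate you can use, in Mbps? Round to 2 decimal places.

Budget: 9 GiB = 77309.4 Mb.
Stream payload after overhead: 77309.4 / 1.08 = 71582.8 Mb.
34 min = 2040 s
Total bitrate budget: 71582.8 Mb / 2040 s = 35.090 Mbps.
Audio total: 456 + 216 = 672 kbps = 0.672 Mbps.
Video: 35.090 − 0.672 = 34.418 Mbps.

34.42 Mbps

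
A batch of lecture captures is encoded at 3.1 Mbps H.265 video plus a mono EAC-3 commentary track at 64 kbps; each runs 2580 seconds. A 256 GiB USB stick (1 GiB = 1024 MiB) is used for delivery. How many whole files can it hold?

269

Audio: 64 kbps = 0.064 Mbps.
Total bitrate: 3.164 Mbps.
Per item: 3.164 Mbps × 2580 s = 8,163 Mb = 1,020 MB.
Capacity: 256 GiB = 2,199,023 Mb; 269.39 items → 269 complete.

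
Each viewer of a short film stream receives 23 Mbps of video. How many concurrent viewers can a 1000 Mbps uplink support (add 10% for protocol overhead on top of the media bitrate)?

39

On the wire with 10% overhead: 25.300 Mbps.
1000 Mbps = 1,000 Mbps; 1,000 / 25.300 = 39.53 → 39 viewers.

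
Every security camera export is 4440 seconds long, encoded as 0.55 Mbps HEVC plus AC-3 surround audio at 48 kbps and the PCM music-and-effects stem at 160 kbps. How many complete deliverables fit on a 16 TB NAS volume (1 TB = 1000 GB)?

38032

Audio total: 48 + 160 = 208 kbps = 0.208 Mbps.
Total bitrate: 0.758 Mbps.
Per item: 0.758 Mbps × 4440 s = 3,366 Mb = 420.7 MB.
Capacity: 16 TB = 128,000,000 Mb; 38032.76 items → 38032 complete.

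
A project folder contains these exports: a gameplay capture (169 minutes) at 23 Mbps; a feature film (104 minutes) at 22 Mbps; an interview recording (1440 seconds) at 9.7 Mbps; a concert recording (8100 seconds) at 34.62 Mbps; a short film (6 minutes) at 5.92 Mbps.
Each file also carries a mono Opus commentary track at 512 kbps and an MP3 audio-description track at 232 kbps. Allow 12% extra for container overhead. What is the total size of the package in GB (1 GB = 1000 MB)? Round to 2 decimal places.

96.12 GB

Audio total: 512 + 232 = 744 kbps = 0.744 Mbps.
gameplay capture: 23.744 Mbps × 10140 s × 1.12 = 269655.9 Mb
feature film: 22.744 Mbps × 6240 s × 1.12 = 158953.3 Mb
interview recording: 10.444 Mbps × 1440 s × 1.12 = 16844.1 Mb
concert recording: 35.364 Mbps × 8100 s × 1.12 = 320822.2 Mb
short film: 6.664 Mbps × 360 s × 1.12 = 2686.9 Mb
Total: 768962.3 Mb = 96120.3 MB.
= 96.12 GB.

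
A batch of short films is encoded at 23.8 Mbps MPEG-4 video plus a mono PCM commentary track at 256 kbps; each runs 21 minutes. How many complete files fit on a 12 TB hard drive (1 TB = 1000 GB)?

3167

21 min = 1260 s
Audio: 256 kbps = 0.256 Mbps.
Total bitrate: 24.056 Mbps.
Per item: 24.056 Mbps × 1260 s = 30,311 Mb = 3,789 MB.
Capacity: 12 TB = 96,000,000 Mb; 3167.21 items → 3167 complete.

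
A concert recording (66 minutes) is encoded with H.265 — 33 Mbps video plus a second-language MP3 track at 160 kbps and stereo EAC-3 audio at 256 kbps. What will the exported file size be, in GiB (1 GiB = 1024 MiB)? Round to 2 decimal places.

15.40 GiB

66 min = 3960 s
Audio total: 160 + 256 = 416 kbps = 0.416 Mbps.
Total bitrate: 33 + 0.416 = 33.416 Mbps.
Stream data: 33.416 Mbps × 3960 s = 132327.4 Mb.
132,327 Mb = 16,540,920,000 bytes ÷ 1,073,741,824 = 15.40 GiB.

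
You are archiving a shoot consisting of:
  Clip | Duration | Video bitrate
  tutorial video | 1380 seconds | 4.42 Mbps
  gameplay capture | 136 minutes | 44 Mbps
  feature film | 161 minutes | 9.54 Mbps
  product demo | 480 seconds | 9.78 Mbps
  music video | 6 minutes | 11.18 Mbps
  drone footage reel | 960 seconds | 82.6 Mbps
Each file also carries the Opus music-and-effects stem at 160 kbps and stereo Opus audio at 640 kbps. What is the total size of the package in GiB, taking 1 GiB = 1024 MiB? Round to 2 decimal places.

Audio total: 160 + 640 = 800 kbps = 0.800 Mbps.
tutorial video: 5.220 Mbps × 1380 s = 7203.6 Mb
gameplay capture: 44.800 Mbps × 8160 s = 365568.0 Mb
feature film: 10.340 Mbps × 9660 s = 99884.4 Mb
product demo: 10.580 Mbps × 480 s = 5078.4 Mb
music video: 11.980 Mbps × 360 s = 4312.8 Mb
drone footage reel: 83.400 Mbps × 960 s = 80064.0 Mb
Total: 562111.2 Mb = 70263.9 MB.
= 65.44 GiB.

65.44 GiB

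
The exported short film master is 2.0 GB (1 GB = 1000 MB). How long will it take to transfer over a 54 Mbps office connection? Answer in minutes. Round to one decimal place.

4.9 minutes

File: 2.0 GB = 16000.0 Mb.
At 54 Mbps: 16000.0 / 54 = 296.3 s ≈ 4.94 minutes.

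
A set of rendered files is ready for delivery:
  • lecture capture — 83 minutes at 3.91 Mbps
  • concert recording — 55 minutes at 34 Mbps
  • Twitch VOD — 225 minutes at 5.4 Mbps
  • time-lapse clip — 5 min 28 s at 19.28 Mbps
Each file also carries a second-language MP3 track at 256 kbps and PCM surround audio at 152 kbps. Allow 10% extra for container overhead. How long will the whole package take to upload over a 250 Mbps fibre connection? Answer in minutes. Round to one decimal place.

Audio total: 256 + 152 = 408 kbps = 0.408 Mbps.
lecture capture: 4.318 Mbps × 4980 s × 1.10 = 23654.0 Mb
concert recording: 34.408 Mbps × 3300 s × 1.10 = 124901.0 Mb
Twitch VOD: 5.808 Mbps × 13500 s × 1.10 = 86248.8 Mb
time-lapse clip: 19.688 Mbps × 328 s × 1.10 = 7103.4 Mb
Total: 241907.3 Mb = 30238.4 MB.
At 250 Mbps: 241907.3 / 250 = 968 s ≈ 16.1 minutes.

16.1 minutes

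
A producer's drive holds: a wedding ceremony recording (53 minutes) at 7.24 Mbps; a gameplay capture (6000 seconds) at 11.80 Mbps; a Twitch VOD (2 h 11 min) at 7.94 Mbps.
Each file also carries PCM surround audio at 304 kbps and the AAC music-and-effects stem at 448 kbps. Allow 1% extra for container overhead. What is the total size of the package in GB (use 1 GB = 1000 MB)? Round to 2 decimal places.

21.34 GB

Audio total: 304 + 448 = 752 kbps = 0.752 Mbps.
wedding ceremony recording: 7.992 Mbps × 3180 s × 1.01 = 25668.7 Mb
gameplay capture: 12.552 Mbps × 6000 s × 1.01 = 76065.1 Mb
Twitch VOD: 8.692 Mbps × 7860 s × 1.01 = 69002.3 Mb
Total: 170736.1 Mb = 21342.0 MB.
= 21.34 GB.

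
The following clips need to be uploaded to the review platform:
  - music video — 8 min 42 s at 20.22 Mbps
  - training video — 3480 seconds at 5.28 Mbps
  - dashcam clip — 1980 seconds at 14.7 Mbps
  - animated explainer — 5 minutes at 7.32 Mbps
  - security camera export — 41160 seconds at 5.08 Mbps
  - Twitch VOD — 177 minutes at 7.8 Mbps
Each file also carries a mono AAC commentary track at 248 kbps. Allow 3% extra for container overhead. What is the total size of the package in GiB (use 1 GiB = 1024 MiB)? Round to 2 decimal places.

Audio: 248 kbps = 0.248 Mbps.
music video: 20.468 Mbps × 522 s × 1.03 = 11004.8 Mb
training video: 5.528 Mbps × 3480 s × 1.03 = 19814.6 Mb
dashcam clip: 14.948 Mbps × 1980 s × 1.03 = 30485.0 Mb
animated explainer: 7.568 Mbps × 300 s × 1.03 = 2338.5 Mb
security camera export: 5.328 Mbps × 41160 s × 1.03 = 225879.5 Mb
Twitch VOD: 8.048 Mbps × 10620 s × 1.03 = 88033.9 Mb
Total: 377556.2 Mb = 47194.5 MB.
= 43.95 GiB.

43.95 GiB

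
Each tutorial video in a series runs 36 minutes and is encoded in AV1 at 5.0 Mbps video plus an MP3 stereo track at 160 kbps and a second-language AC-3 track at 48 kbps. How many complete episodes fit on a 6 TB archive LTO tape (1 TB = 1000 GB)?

36 min = 2160 s
Audio total: 160 + 48 = 208 kbps = 0.208 Mbps.
Total bitrate: 5.208 Mbps.
Per item: 5.208 Mbps × 2160 s = 11,249 Mb = 1,406 MB.
Capacity: 6 TB = 48,000,000 Mb; 4266.94 items → 4266 complete.

4266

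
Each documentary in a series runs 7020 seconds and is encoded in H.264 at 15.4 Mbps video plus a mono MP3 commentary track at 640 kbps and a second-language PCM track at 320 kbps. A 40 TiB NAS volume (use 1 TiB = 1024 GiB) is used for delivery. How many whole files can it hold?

Audio total: 640 + 320 = 960 kbps = 0.960 Mbps.
Total bitrate: 16.360 Mbps.
Per item: 16.360 Mbps × 7020 s = 114,847 Mb = 14,356 MB.
Capacity: 40 TiB = 351,843,721 Mb; 3063.58 items → 3063 complete.

3063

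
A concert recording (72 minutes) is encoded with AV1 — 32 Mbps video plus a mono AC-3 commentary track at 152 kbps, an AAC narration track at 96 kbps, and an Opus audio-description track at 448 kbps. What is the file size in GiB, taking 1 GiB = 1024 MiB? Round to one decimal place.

72 min = 4320 s
Audio total: 152 + 96 + 448 = 696 kbps = 0.696 Mbps.
Total bitrate: 32 + 0.696 = 32.696 Mbps.
Stream data: 32.696 Mbps × 4320 s = 141246.7 Mb.
141,247 Mb = 17,655,840,000 bytes ÷ 1,073,741,824 = 16.44 GiB.

16.4 GiB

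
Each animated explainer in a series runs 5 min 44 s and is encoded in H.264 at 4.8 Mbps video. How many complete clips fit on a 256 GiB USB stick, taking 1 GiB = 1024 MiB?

5 min 44 s = 344 s
Per item: 4.800 Mbps × 344 s = 1,651 Mb = 206.4 MB.
Capacity: 256 GiB = 2,199,023 Mb; 1331.77 items → 1331 complete.

1331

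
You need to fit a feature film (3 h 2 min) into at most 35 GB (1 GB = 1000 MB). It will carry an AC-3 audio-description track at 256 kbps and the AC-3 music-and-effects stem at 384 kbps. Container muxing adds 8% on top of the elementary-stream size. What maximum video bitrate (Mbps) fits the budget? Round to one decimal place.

Budget: 35 GB = 280000.0 Mb.
Stream payload after overhead: 280000.0 / 1.08 = 259259.3 Mb.
3 h 2 min = 182 min = 10920 s
Total bitrate budget: 259259.3 Mb / 10920 s = 23.742 Mbps.
Audio total: 256 + 384 = 640 kbps = 0.640 Mbps.
Video: 23.742 − 0.640 = 23.102 Mbps.

23.1 Mbps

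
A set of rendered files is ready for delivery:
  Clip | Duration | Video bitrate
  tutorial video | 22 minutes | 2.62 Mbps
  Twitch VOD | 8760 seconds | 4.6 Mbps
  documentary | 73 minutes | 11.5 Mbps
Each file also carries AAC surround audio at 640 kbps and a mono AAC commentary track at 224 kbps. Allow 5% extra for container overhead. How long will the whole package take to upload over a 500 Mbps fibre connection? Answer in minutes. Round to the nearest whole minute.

Audio total: 640 + 224 = 864 kbps = 0.864 Mbps.
tutorial video: 3.484 Mbps × 1320 s × 1.05 = 4828.8 Mb
Twitch VOD: 5.464 Mbps × 8760 s × 1.05 = 50257.9 Mb
documentary: 12.364 Mbps × 4380 s × 1.05 = 56862.0 Mb
Total: 111948.7 Mb = 13993.6 MB.
At 500 Mbps: 111948.7 / 500 = 224 s ≈ 3.73 minutes.

4 minutes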